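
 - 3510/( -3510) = 1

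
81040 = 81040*1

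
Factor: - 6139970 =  -2^1*5^1 * 43^1*109^1 * 131^1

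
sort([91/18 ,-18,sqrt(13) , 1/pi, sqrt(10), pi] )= [ - 18, 1/pi, pi,sqrt( 10 ),sqrt(13), 91/18]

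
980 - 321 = 659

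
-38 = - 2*19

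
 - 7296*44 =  - 321024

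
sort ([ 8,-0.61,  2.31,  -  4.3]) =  [-4.3, - 0.61,  2.31, 8] 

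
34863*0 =0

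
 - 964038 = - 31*31098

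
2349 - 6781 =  - 4432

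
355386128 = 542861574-187475446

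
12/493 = 12/493 = 0.02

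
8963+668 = 9631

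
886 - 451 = 435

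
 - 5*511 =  - 2555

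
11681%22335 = 11681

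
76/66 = 38/33 =1.15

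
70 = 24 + 46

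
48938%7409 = 4484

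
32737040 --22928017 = 55665057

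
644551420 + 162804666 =807356086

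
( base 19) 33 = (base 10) 60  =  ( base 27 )26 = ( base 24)2c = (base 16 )3c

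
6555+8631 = 15186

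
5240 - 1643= 3597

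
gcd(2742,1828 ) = 914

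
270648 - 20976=249672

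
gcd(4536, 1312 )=8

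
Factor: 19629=3^3*727^1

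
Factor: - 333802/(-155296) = 791/368= 2^( - 4)*7^1*23^( - 1)*113^1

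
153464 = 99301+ 54163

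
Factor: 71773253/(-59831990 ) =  - 2^( - 1)*5^ ( - 1 )* 607^(-1 )*9857^( - 1 )*71773253^1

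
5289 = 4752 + 537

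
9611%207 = 89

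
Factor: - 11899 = -73^1*163^1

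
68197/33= 2066 + 19/33 = 2066.58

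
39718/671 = 59 +129/671 = 59.19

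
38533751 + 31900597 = 70434348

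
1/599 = 1/599=0.00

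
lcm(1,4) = 4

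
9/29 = 9/29 = 0.31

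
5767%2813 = 141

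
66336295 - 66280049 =56246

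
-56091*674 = -37805334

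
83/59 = 1 + 24/59 = 1.41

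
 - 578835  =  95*( - 6093)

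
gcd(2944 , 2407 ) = 1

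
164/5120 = 41/1280= 0.03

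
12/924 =1/77 =0.01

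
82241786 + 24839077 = 107080863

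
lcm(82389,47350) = 4119450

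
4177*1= 4177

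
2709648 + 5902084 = 8611732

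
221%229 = 221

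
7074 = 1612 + 5462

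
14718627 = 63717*231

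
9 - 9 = 0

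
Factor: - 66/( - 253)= 6/23 = 2^1*3^1*23^( - 1 )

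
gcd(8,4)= 4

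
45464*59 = 2682376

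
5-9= -4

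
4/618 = 2/309 = 0.01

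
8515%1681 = 110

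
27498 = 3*9166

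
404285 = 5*80857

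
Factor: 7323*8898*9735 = 634333125690 = 2^1*3^3 * 5^1*11^1*59^1*1483^1*2441^1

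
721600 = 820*880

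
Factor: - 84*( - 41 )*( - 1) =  - 3444 = - 2^2* 3^1*7^1*41^1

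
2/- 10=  - 1/5 =- 0.20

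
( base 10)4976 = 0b1001101110000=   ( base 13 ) 235a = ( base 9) 6738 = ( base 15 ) 171b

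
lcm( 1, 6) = 6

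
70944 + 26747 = 97691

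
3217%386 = 129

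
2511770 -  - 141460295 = 143972065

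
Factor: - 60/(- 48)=5/4 = 2^( - 2) * 5^1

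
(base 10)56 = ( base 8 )70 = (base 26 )24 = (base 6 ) 132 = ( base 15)3B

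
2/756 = 1/378 = 0.00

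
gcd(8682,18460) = 2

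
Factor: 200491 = 23^2*379^1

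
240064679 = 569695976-329631297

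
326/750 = 163/375 = 0.43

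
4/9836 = 1/2459 = 0.00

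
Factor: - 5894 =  -2^1*7^1*421^1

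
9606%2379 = 90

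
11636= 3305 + 8331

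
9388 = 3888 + 5500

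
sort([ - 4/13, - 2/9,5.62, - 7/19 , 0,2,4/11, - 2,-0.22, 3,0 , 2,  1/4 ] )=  [ - 2, - 7/19, - 4/13, - 2/9, - 0.22, 0, 0,1/4, 4/11,  2,2,3 , 5.62]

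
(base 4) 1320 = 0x78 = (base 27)4C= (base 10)120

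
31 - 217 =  - 186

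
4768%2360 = 48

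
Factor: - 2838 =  - 2^1*3^1*11^1*43^1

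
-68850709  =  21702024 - 90552733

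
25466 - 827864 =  - 802398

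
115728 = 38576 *3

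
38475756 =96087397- 57611641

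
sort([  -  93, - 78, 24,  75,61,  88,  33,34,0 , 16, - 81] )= [ - 93, - 81, - 78, 0, 16, 24,33, 34, 61,75, 88]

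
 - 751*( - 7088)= 5323088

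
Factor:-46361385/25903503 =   -  5151265/2878167 = - 3^( - 1) * 5^1*7^1*147179^1 * 959389^ ( - 1)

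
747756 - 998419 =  - 250663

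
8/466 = 4/233 = 0.02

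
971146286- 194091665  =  777054621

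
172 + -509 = - 337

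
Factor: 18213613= 11^1*17^1*173^1*563^1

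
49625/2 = 24812+1/2 = 24812.50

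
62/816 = 31/408 = 0.08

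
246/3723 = 82/1241 = 0.07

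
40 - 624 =  -  584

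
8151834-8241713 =  -  89879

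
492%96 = 12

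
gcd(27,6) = 3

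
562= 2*281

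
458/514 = 229/257  =  0.89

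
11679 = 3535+8144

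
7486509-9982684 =-2496175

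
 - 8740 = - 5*1748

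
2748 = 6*458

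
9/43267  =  9/43267= 0.00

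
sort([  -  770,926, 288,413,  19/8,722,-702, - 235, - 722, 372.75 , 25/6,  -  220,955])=[  -  770,- 722, - 702,  -  235,  -  220, 19/8,25/6,288, 372.75, 413, 722, 926,955]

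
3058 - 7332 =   -  4274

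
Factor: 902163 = 3^1 * 300721^1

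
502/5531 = 502/5531 =0.09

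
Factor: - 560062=-2^1*280031^1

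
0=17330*0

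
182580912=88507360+94073552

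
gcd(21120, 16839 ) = 3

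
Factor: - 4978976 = -2^5*155593^1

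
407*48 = 19536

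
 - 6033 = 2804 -8837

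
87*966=84042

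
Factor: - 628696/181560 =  - 883/255 = - 3^(  -  1)*5^( - 1)*17^( - 1)*883^1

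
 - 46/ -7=6 + 4/7 = 6.57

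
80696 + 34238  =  114934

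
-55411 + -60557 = -115968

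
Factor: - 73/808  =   - 2^( - 3)*73^1*101^ ( - 1)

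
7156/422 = 16+ 202/211 = 16.96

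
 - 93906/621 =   -  3478/23 = - 151.22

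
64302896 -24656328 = 39646568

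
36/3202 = 18/1601 = 0.01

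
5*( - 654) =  - 3270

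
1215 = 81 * 15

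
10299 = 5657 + 4642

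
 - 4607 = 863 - 5470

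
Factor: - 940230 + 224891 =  - 715339 = - 715339^1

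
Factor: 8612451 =3^2*31^1*30869^1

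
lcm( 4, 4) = 4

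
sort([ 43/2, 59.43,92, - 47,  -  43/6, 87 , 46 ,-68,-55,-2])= [ - 68, - 55 ,-47,  -  43/6, - 2 , 43/2,46,59.43 , 87,92 ] 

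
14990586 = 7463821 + 7526765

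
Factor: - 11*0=0 = 0^1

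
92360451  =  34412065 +57948386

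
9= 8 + 1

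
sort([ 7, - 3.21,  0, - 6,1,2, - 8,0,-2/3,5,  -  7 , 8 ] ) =[-8, - 7, - 6, -3.21,  -  2/3,  0,0,1, 2,5, 7,  8] 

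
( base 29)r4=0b1100010011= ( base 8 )1423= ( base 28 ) 103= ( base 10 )787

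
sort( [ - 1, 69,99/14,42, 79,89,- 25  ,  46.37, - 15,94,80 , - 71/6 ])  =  [ - 25 , - 15,  -  71/6, - 1 , 99/14,42, 46.37, 69, 79,80, 89,  94] 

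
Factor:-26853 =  - 3^1 * 8951^1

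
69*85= 5865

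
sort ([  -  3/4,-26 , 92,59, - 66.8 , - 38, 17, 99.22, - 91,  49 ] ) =[ - 91, - 66.8,-38, - 26, - 3/4,  17,49,59,92, 99.22 ] 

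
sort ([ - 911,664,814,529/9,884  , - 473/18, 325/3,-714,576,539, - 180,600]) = [ - 911, - 714, - 180,-473/18, 529/9,325/3, 539,576, 600,664,814,884 ] 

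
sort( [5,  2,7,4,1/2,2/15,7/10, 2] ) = [ 2/15, 1/2,7/10,  2, 2,  4,  5, 7 ]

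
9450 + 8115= 17565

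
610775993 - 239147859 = 371628134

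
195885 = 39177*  5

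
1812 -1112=700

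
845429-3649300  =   - 2803871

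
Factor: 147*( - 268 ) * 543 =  - 2^2* 3^2*7^2*67^1*181^1 = - 21392028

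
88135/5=17627 = 17627.00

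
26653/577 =26653/577 =46.19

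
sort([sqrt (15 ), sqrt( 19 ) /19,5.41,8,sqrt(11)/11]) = [ sqrt( 19)/19,  sqrt(11) /11,sqrt(15 ), 5.41,8 ]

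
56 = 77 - 21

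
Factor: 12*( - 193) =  - 2316 =- 2^2*3^1*193^1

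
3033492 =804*3773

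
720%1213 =720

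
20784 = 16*1299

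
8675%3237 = 2201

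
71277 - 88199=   -  16922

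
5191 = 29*179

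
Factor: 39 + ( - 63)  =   - 24 = - 2^3*3^1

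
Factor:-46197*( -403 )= 18617391=3^3*13^1*29^1*31^1*59^1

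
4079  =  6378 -2299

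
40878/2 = 20439 = 20439.00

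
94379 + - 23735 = 70644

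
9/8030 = 9/8030 = 0.00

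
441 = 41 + 400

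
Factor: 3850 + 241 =4091 = 4091^1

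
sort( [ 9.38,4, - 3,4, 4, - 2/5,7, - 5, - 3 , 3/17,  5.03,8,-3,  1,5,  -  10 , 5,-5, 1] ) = [ - 10,  -  5, - 5 , - 3, - 3,- 3,-2/5, 3/17,1, 1, 4, 4,4,5,5,5.03, 7, 8,9.38]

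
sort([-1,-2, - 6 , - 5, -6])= [ - 6, - 6, - 5, - 2, - 1]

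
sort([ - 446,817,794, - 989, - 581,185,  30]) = [ - 989,-581, - 446,30,185,794,817]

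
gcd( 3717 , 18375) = 21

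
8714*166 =1446524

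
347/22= 15 + 17/22 = 15.77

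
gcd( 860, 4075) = 5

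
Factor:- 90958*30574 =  - 2^2*7^1 *73^1*89^1*15287^1 = -2780949892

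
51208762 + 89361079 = 140569841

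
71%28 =15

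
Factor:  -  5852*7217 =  - 42233884=- 2^2*7^2*11^1*19^1*1031^1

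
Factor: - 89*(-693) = 61677 =3^2*7^1*11^1 * 89^1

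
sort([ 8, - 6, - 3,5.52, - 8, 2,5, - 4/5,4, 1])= [ -8, - 6,  -  3,-4/5 , 1, 2,4, 5, 5.52,8 ]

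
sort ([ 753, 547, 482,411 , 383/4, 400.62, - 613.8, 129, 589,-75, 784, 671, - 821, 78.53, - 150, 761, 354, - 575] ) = [ - 821, - 613.8, - 575,-150,- 75,78.53, 383/4,129,354,  400.62, 411,482, 547, 589, 671, 753 , 761, 784]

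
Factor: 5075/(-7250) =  - 7/10  =  -  2^(- 1)*5^(- 1)*7^1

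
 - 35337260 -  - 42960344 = 7623084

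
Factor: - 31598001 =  - 3^2*3510889^1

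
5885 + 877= 6762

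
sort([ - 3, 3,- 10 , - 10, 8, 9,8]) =[ - 10, - 10, - 3,3,8, 8, 9 ]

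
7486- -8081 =15567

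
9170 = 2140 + 7030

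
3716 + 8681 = 12397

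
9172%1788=232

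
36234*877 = 31777218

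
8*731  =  5848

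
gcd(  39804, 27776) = 124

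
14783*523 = 7731509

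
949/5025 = 949/5025 = 0.19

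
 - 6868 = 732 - 7600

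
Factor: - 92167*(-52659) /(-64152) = -2^(-3 )*3^( - 4 )*11^( - 1 )*37^1 * 47^1*53^1*5851^1= -539269117/7128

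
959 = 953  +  6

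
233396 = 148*1577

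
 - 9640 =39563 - 49203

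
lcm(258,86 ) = 258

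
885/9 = 98+1/3 = 98.33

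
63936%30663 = 2610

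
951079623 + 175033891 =1126113514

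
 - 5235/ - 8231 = 5235/8231 = 0.64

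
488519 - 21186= 467333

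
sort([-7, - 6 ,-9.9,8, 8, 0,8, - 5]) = [ - 9.9,-7, - 6,-5,  0,  8, 8, 8]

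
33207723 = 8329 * 3987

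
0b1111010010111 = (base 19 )12D3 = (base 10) 7831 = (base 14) 2BD5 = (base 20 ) jbb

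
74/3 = 74/3  =  24.67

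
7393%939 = 820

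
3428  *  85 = 291380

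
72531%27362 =17807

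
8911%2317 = 1960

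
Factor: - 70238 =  - 2^1*7^1 * 29^1*173^1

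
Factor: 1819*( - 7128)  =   - 2^3*3^4 *11^1*17^1 * 107^1= -  12965832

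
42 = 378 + -336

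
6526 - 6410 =116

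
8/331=8/331  =  0.02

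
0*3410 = 0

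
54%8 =6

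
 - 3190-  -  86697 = 83507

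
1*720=720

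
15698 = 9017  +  6681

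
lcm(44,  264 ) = 264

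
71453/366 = 195 +83/366 = 195.23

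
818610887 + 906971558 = 1725582445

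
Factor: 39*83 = 3^1*13^1*83^1= 3237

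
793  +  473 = 1266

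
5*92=460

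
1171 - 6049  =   - 4878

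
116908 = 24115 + 92793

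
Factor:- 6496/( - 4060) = 2^3*5^( - 1)=8/5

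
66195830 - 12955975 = 53239855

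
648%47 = 37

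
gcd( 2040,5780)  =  340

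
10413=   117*89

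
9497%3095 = 212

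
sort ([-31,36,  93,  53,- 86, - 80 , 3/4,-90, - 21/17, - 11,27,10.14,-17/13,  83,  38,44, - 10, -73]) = [  -  90, - 86, - 80, - 73, - 31,-11, - 10,-17/13,-21/17,3/4,  10.14,  27,36,38, 44, 53,83,93]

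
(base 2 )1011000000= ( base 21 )1cb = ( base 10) 704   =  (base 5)10304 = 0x2c0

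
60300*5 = 301500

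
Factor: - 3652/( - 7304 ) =1/2 = 2^( - 1) 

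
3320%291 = 119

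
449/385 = 449/385 =1.17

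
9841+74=9915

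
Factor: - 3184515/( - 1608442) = 2^ ( - 1 ) * 3^5*5^1 * 11^( - 1)*113^ ( - 1)*647^( - 1)*2621^1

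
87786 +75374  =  163160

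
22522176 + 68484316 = 91006492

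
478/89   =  478/89 = 5.37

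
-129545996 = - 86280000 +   -  43265996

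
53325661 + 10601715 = 63927376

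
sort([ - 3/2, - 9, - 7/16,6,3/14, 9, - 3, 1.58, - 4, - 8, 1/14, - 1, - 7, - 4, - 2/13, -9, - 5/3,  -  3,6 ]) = [  -  9,-9,-8, -7,-4 , - 4, - 3, - 3, - 5/3, - 3/2, - 1, - 7/16,  -  2/13 , 1/14, 3/14,1.58,6, 6, 9] 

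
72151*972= 70130772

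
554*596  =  330184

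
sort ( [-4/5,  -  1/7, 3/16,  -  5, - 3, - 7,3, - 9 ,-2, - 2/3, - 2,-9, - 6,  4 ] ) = [  -  9,  -  9, - 7, - 6, - 5,-3 , - 2, - 2 , - 4/5,-2/3, - 1/7, 3/16,3 , 4 ] 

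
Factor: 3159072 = 2^5 * 3^2 * 7^1 * 1567^1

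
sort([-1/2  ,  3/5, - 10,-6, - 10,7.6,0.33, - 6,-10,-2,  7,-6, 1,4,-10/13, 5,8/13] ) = [ - 10, - 10,-10,-6, - 6 ,-6,-2, - 10/13, - 1/2, 0.33,3/5, 8/13, 1,4, 5,  7, 7.6 ] 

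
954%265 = 159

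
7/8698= 7/8698 = 0.00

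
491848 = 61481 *8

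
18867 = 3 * 6289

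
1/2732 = 1/2732 = 0.00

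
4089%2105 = 1984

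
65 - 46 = 19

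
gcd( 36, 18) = 18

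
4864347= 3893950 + 970397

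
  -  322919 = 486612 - 809531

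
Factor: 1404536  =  2^3*7^2*3583^1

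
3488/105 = 3488/105 = 33.22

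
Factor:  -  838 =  - 2^1*419^1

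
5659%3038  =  2621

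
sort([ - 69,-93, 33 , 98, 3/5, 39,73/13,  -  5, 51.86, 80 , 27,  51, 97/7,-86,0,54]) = [  -  93, - 86,-69,  -  5, 0, 3/5,  73/13,97/7,27 , 33,39,51, 51.86, 54,80,98 ] 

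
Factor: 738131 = 19^1*53^1*733^1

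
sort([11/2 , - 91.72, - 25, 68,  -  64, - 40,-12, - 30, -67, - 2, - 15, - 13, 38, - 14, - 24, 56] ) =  [ -91.72, - 67, - 64,  -  40, - 30,-25, - 24,  -  15 , - 14,  -  13, - 12, - 2, 11/2, 38,56,68]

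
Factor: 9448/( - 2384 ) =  - 1181/298=- 2^(-1 )*149^( - 1)*  1181^1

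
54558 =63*866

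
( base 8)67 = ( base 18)31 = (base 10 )55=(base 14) 3D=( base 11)50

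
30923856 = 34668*892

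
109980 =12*9165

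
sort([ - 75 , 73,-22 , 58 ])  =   [ - 75, - 22, 58, 73 ]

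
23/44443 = 23/44443 = 0.00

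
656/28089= 656/28089 = 0.02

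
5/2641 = 5/2641=0.00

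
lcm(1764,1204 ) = 75852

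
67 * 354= 23718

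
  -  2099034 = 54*( - 38871 )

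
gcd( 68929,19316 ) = 1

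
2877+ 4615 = 7492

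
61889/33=1875 + 14/33 = 1875.42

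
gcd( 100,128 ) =4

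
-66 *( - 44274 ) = 2922084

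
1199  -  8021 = -6822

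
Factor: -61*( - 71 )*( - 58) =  - 251198 = - 2^1*29^1*61^1*71^1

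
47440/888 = 53 +47/111 = 53.42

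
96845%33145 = 30555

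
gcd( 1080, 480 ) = 120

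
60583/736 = 82 + 231/736 = 82.31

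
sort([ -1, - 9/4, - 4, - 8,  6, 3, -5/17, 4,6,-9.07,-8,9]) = [ - 9.07,- 8,-8,-4,  -  9/4, - 1, - 5/17,  3,4,6, 6,9]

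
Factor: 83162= 2^1*43^1*967^1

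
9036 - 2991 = 6045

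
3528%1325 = 878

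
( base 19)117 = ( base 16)183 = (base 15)1ac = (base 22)HD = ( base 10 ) 387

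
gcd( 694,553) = 1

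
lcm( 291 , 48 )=4656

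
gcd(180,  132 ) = 12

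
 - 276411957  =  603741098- 880153055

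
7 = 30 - 23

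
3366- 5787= - 2421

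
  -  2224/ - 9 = 247 + 1/9 = 247.11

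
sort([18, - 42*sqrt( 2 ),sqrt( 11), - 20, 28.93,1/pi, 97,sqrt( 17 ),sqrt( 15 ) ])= [ - 42 *sqrt(2),  -  20,  1/pi,  sqrt( 11), sqrt( 15 ),sqrt( 17), 18,28.93,97 ]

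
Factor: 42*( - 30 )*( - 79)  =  2^2*3^2 *5^1*7^1*79^1  =  99540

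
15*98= 1470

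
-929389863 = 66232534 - 995622397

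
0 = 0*116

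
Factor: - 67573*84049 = - 7^1 * 11^1*6143^1 * 12007^1= - 5679443077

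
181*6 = 1086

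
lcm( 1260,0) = 0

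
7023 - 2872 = 4151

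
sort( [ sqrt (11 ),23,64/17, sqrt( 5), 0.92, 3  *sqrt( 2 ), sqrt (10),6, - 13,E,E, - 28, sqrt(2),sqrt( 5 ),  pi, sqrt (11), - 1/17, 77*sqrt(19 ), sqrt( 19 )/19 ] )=[  -  28,- 13 , - 1/17, sqrt( 19)/19, 0.92, sqrt(2 ) , sqrt( 5), sqrt(5),E, E, pi, sqrt( 10), sqrt( 11),sqrt( 11 ), 64/17,  3 * sqrt( 2), 6, 23,  77* sqrt( 19)] 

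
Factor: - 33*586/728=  - 9669/364= - 2^ (  -  2) * 3^1*7^ (  -  1)*11^1 * 13^( - 1 )*293^1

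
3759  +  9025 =12784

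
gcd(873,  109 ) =1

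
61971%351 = 195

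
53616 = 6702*8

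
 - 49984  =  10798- 60782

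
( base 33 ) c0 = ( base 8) 614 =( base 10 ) 396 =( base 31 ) co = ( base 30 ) D6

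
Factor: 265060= 2^2*5^1*29^1 *457^1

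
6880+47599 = 54479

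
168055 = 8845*19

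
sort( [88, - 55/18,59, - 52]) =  [ - 52, - 55/18, 59, 88]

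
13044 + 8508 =21552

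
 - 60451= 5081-65532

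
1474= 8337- 6863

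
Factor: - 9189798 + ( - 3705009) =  - 12894807 = - 3^1  *71^1 * 60539^1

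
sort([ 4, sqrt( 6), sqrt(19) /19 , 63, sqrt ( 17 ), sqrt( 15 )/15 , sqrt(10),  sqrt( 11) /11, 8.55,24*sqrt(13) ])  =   [sqrt( 19 )/19,sqrt ( 15)/15, sqrt( 11)/11, sqrt( 6 ), sqrt( 10),4, sqrt( 17), 8.55, 63, 24 *sqrt (13) ] 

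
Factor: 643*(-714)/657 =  - 2^1*3^ ( - 1 )*7^1*17^1*73^( - 1 )*643^1 = - 153034/219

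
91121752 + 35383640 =126505392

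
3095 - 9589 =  - 6494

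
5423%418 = 407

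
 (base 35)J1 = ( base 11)556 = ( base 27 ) oi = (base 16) 29A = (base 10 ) 666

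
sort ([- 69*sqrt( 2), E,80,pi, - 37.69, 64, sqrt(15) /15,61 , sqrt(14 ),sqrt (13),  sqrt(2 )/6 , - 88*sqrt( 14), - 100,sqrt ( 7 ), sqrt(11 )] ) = [ - 88*sqrt ( 14), - 100,  -  69*sqrt(2), - 37.69,sqrt(2 )/6,sqrt( 15)/15, sqrt(7),E, pi , sqrt(11), sqrt(13), sqrt(14 ), 61, 64,  80] 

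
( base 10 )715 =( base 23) 182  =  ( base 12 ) 4b7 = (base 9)874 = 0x2cb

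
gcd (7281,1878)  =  3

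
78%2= 0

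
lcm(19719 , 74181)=1557801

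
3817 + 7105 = 10922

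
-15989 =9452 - 25441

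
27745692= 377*73596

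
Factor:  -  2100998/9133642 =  - 1050499/4566821= - 7^( - 1) * 19^(-1)*193^1*5443^1*34337^( - 1 )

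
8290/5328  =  4145/2664 = 1.56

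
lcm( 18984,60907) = 1461768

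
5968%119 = 18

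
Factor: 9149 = 7^1* 1307^1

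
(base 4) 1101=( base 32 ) 2h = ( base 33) 2F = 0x51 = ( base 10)81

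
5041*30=151230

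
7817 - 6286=1531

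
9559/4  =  9559/4 = 2389.75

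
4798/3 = 1599 + 1/3 =1599.33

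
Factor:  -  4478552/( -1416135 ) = 2^3 *3^( - 1)*5^( -1 )*7^( - 1)*13^1 *13487^(- 1)*43063^1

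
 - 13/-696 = 13/696= 0.02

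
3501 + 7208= 10709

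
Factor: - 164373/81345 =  - 293/145 = -  5^(-1 )*29^ (-1 )*293^1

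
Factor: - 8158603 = -8158603^1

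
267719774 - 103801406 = 163918368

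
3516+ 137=3653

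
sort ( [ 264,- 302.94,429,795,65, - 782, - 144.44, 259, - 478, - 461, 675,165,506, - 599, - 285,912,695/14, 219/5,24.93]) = [ - 782,  -  599, - 478, - 461, - 302.94, - 285,  -  144.44, 24.93, 219/5, 695/14,65,165,259, 264,429,506, 675,  795 , 912 ] 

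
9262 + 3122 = 12384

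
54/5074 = 27/2537  =  0.01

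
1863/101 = 18 + 45/101 = 18.45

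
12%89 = 12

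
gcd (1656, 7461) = 9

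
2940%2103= 837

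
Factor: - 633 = - 3^1*211^1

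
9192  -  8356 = 836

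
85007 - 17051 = 67956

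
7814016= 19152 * 408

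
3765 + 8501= 12266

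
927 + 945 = 1872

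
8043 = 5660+2383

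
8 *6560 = 52480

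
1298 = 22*59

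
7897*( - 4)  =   - 31588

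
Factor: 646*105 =67830 = 2^1*3^1*5^1*7^1*17^1*19^1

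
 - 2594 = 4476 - 7070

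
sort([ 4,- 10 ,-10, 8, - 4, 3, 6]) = [-10,-10, - 4, 3,  4,6,8]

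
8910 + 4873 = 13783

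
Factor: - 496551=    - 3^1 * 11^1*41^1*367^1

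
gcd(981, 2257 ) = 1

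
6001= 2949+3052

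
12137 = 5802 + 6335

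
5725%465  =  145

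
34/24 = 1 + 5/12=1.42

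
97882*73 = 7145386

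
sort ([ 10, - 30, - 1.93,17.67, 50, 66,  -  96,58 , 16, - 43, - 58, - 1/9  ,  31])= [ - 96,-58, - 43, - 30, - 1.93, - 1/9,10,16,17.67,31,50,58, 66 ] 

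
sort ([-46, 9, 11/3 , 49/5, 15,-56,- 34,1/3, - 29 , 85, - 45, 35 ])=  [ - 56,-46, - 45, -34,-29 , 1/3, 11/3, 9, 49/5 , 15,35, 85 ] 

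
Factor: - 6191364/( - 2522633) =2^2*3^1*337^1*1531^1*2522633^ (  -  1)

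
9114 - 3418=5696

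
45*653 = 29385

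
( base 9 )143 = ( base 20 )60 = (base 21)5f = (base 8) 170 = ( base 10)120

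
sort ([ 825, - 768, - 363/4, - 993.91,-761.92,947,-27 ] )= [ - 993.91, - 768 , - 761.92, - 363/4, - 27, 825,  947]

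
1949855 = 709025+1240830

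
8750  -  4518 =4232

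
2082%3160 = 2082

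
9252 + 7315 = 16567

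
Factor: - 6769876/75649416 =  - 1692469/18912354 =-2^(-1)*3^( -1 )*17^1 *29^1*3433^1*3152059^ (-1 )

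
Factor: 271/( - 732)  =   - 2^( - 2)*3^ ( - 1) *61^(-1) * 271^1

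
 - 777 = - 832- - 55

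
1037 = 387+650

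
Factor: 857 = 857^1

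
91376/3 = 91376/3 = 30458.67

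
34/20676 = 17/10338 = 0.00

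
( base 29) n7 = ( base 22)18E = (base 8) 1242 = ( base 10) 674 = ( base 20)1DE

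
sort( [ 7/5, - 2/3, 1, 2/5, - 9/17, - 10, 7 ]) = [ - 10, - 2/3, - 9/17,2/5, 1,7/5,7 ] 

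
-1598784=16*(-99924)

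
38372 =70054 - 31682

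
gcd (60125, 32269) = 1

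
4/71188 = 1/17797=0.00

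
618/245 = 2+128/245= 2.52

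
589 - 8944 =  - 8355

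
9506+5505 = 15011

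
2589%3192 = 2589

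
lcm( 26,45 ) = 1170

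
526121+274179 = 800300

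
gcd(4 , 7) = 1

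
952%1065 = 952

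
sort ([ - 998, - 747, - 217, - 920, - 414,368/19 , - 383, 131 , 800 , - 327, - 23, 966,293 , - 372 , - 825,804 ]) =[ - 998, - 920, - 825,  -  747, - 414, - 383, - 372,  -  327, -217,  -  23,368/19,131, 293,  800,804,966 ]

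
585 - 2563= - 1978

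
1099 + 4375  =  5474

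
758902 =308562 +450340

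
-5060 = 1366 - 6426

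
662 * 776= 513712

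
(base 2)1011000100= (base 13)426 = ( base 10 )708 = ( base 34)KS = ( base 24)15c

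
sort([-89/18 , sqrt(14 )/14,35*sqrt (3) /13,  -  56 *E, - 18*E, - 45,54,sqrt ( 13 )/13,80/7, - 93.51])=[ - 56*E, - 93.51, - 18*E, - 45, - 89/18,sqrt(14 ) /14, sqrt(13 )/13,35*sqrt( 3)/13, 80/7,54]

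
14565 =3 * 4855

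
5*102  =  510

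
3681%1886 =1795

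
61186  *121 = 7403506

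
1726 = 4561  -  2835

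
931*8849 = 8238419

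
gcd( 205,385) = 5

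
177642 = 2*88821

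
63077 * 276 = 17409252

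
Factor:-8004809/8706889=-7297/7937 =- 7297^1*7937^( - 1)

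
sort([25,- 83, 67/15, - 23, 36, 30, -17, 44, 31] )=[ - 83,-23, - 17,67/15, 25,  30,31, 36,  44] 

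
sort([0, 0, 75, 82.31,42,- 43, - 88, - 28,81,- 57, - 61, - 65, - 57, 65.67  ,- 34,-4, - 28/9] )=[ - 88, - 65, - 61,-57, - 57, - 43, - 34 , - 28, - 4, - 28/9,0,0, 42, 65.67,75,81,82.31]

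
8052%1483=637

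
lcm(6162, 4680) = 369720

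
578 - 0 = 578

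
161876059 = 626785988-464909929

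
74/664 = 37/332 = 0.11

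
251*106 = 26606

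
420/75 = 5 + 3/5 = 5.60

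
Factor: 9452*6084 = 2^4*3^2*13^2*17^1*139^1= 57505968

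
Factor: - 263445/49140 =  - 2^( - 2 )*3^( - 2 )*193^1= - 193/36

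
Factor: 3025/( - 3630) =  - 5/6 = - 2^( - 1)*3^( - 1)*5^1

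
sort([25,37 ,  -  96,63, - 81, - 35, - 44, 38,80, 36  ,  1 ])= [ - 96, - 81,-44, - 35,1,25,36, 37,  38,63,  80]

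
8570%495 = 155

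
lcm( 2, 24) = 24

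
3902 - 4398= - 496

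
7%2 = 1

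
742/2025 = 742/2025 = 0.37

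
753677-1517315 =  - 763638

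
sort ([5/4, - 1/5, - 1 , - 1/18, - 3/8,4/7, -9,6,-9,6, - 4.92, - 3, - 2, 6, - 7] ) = [ - 9, - 9, - 7, - 4.92, - 3, - 2, - 1, - 3/8, - 1/5,-1/18,4/7, 5/4,6,  6,6 ]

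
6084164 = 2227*2732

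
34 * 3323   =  112982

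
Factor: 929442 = 2^1*3^1*19^1*31^1*263^1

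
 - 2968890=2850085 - 5818975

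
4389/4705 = 4389/4705 = 0.93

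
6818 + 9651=16469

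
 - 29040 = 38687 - 67727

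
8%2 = 0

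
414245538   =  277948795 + 136296743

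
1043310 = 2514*415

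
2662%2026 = 636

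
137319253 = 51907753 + 85411500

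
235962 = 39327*6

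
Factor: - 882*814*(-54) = 38769192=2^3* 3^5 * 7^2*11^1*37^1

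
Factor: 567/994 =81/142 = 2^( - 1)*3^4*71^( - 1)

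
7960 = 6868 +1092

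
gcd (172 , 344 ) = 172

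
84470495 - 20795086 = 63675409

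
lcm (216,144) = 432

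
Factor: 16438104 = 2^3*3^2*228307^1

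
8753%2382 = 1607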